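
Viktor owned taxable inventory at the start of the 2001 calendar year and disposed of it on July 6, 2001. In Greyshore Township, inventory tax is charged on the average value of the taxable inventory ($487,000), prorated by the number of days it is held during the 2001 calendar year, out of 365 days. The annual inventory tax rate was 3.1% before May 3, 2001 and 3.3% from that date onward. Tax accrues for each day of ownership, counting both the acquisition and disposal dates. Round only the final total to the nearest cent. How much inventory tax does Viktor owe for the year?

January 1 – May 2, 2001: 122 days at 3.1% → $487,000 × 3.1% × 122/365 = $5,046.1205
May 3 – July 6, 2001: 65 days at 3.3% → $487,000 × 3.3% × 65/365 = $2,861.9589
Total = $7,908.0795

$7,908.08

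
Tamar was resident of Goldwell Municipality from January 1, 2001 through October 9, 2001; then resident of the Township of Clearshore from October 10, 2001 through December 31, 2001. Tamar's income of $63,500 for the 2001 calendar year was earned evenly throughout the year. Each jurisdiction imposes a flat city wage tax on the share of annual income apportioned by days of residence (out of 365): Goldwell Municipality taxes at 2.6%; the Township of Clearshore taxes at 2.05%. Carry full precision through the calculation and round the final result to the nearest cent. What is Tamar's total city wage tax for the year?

$1,571.58

Goldwell Municipality, January 1 – October 9, 2001: 282 days → $63,500 × 2.6% × 282/365 = $1,275.5671
The Township of Clearshore, October 10 – December 31, 2001: 83 days → $63,500 × 2.05% × 83/365 = $296.0144
Total = $1,571.5815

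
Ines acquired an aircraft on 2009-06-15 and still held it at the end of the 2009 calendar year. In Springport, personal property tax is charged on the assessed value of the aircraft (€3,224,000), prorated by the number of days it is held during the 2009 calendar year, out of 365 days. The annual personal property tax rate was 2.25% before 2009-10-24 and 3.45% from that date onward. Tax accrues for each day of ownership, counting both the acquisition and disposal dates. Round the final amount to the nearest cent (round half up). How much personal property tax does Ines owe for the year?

€47,061.57

2009-06-15 to 2009-10-23: 131 days at 2.25% → €3,224,000 × 2.25% × 131/365 = €26,034.9041
2009-10-24 to 2009-12-31: 69 days at 3.45% → €3,224,000 × 3.45% × 69/365 = €21,026.6630
Total = €47,061.5671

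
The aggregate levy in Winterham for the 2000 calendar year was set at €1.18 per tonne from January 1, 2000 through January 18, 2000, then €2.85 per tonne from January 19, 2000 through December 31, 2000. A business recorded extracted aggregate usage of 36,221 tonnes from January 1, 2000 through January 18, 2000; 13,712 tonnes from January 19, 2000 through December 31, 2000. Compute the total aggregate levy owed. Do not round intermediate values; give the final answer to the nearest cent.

January 1 – January 18, 2000: 36,221 tonnes at €1.18/tonne → €42,740.78
January 19 – December 31, 2000: 13,712 tonnes at €2.85/tonne → €39,079.20

€81,819.98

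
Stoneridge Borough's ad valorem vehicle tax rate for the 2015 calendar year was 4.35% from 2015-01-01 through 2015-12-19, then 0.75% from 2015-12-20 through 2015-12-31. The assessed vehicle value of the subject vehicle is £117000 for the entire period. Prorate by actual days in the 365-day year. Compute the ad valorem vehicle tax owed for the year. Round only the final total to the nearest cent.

2015-01-01 to 2015-12-19: 353 days at 4.35% → £117000 × 4.35% × 353/365 = £4922.1740
2015-12-20 to 2015-12-31: 12 days at 0.75% → £117000 × 0.75% × 12/365 = £28.8493
Total = £4951.0233

£4951.02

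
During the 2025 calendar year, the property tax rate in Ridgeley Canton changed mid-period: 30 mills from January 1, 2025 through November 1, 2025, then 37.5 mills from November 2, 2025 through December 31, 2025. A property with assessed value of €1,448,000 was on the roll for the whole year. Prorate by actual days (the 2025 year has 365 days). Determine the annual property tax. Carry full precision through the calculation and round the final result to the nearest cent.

January 1 – November 1, 2025: 305 days at 30 mills → €1,448,000 × 3% × 305/365 = €36,299.1781
November 2 – December 31, 2025: 60 days at 37.5 mills → €1,448,000 × 3.75% × 60/365 = €8,926.0274
Total = €45,225.2055

€45,225.21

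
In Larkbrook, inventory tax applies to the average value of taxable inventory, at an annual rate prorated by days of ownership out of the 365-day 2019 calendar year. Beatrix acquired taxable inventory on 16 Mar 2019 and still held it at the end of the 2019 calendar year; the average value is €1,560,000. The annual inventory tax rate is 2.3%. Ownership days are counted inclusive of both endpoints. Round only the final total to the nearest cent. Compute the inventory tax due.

€28,605.70

Days held (16 Mar – 31 Dec 2019): 291 out of 365
Tax = €1,560,000 × 2.3% × 291/365 = €28,605.6986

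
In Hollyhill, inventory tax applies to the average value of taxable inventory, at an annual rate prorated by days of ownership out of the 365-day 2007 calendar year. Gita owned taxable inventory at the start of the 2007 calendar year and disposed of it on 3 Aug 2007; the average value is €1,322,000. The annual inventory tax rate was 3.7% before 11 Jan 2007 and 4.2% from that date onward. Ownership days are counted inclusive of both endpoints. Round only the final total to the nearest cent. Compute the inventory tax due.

€32,524.82

1 Jan – 10 Jan 2007: 10 days at 3.7% → €1,322,000 × 3.7% × 10/365 = €1,340.1096
11 Jan – 3 Aug 2007: 205 days at 4.2% → €1,322,000 × 4.2% × 205/365 = €31,184.7123
Total = €32,524.8219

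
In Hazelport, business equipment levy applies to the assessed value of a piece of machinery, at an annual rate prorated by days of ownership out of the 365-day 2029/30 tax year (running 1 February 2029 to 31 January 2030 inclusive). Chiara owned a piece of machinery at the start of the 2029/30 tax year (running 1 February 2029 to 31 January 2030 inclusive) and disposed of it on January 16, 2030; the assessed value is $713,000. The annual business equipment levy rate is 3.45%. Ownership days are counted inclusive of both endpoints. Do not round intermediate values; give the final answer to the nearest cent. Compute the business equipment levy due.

$23,587.60

Days held (February 1, 2029 – January 16, 2030): 350 out of 365
Tax = $713,000 × 3.45% × 350/365 = $23,587.6027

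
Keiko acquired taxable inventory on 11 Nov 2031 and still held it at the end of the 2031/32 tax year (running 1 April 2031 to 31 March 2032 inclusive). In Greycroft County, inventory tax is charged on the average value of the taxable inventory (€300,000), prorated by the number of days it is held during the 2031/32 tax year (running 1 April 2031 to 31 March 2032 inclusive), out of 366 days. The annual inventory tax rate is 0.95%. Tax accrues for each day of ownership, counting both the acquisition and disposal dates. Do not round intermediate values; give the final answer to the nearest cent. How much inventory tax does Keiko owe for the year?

Days held (11 Nov 2031 – 31 Mar 2032): 142 out of 366
Tax = €300,000 × 0.95% × 142/366 = €1,105.7377

€1,105.74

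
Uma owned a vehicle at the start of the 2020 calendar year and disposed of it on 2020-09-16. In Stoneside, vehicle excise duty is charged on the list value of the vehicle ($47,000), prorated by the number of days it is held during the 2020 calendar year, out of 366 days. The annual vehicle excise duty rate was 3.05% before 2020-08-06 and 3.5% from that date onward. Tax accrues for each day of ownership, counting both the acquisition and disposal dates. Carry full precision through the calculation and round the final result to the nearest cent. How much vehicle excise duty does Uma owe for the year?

2020-01-01 to 2020-08-05: 218 days at 3.05% → $47,000 × 3.05% × 218/366 = $853.8333
2020-08-06 to 2020-09-16: 42 days at 3.5% → $47,000 × 3.5% × 42/366 = $188.7705
Total = $1,042.6038

$1,042.60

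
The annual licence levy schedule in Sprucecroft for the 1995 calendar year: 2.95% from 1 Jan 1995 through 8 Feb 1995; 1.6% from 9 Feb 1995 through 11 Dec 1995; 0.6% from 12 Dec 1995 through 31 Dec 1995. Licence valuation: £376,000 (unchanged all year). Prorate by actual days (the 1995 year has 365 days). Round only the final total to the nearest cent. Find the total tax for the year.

1 Jan – 8 Feb 1995: 39 days at 2.95% → £376,000 × 2.95% × 39/365 = £1,185.1726
9 Feb – 11 Dec 1995: 306 days at 1.6% → £376,000 × 1.6% × 306/365 = £5,043.5507
12 Dec – 31 Dec 1995: 20 days at 0.6% → £376,000 × 0.6% × 20/365 = £123.6164
Total = £6,352.3397

£6,352.34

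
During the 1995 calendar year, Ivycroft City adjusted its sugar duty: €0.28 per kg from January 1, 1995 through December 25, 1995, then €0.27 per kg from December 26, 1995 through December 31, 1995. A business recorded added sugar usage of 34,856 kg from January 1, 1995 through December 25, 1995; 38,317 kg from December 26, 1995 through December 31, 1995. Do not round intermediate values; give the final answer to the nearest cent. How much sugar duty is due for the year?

January 1 – December 25, 1995: 34,856 kg at €0.28/kg → €9,759.68
December 26 – December 31, 1995: 38,317 kg at €0.27/kg → €10,345.59

€20,105.27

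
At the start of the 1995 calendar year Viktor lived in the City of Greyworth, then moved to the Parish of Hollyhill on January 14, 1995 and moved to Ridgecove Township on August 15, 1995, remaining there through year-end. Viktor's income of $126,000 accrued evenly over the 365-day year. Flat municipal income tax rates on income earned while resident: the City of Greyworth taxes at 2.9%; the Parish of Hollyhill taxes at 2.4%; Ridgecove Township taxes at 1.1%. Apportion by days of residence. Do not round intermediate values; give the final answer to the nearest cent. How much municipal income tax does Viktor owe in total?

$2,422.65

The City of Greyworth, January 1 – January 13, 1995: 13 days → $126,000 × 2.9% × 13/365 = $130.1425
The Parish of Hollyhill, January 14 – August 14, 1995: 213 days → $126,000 × 2.4% × 213/365 = $1,764.6904
Ridgecove Township, August 15 – December 31, 1995: 139 days → $126,000 × 1.1% × 139/365 = $527.8192
Total = $2,422.6521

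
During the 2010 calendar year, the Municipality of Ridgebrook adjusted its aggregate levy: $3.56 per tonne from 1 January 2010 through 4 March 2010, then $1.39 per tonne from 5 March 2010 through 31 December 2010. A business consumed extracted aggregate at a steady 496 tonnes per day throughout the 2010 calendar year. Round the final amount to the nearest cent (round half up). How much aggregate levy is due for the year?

$319453.76

1 January – 4 March 2010: 63 days × 496 tonnes/day = 31,248 tonnes at $3.56/tonne → $111242.88
5 March – 31 December 2010: 302 days × 496 tonnes/day = 149,792 tonnes at $1.39/tonne → $208210.88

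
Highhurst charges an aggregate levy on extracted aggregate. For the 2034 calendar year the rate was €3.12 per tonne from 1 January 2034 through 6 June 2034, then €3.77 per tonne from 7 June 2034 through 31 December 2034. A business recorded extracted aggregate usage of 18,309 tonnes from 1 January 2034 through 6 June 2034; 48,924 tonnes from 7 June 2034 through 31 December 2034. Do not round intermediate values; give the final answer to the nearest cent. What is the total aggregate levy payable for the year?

1 January – 6 June 2034: 18,309 tonnes at €3.12/tonne → €57,124.08
7 June – 31 December 2034: 48,924 tonnes at €3.77/tonne → €184,443.48

€241,567.56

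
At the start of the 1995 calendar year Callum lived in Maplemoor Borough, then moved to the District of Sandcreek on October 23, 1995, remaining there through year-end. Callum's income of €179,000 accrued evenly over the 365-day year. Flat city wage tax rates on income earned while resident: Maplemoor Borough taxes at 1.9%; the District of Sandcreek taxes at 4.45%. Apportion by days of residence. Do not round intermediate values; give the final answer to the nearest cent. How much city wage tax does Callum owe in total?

€4,276.38

Maplemoor Borough, January 1 – October 22, 1995: 295 days → €179,000 × 1.9% × 295/365 = €2,748.7534
The District of Sandcreek, October 23 – December 31, 1995: 70 days → €179,000 × 4.45% × 70/365 = €1,527.6301
Total = €4,276.3836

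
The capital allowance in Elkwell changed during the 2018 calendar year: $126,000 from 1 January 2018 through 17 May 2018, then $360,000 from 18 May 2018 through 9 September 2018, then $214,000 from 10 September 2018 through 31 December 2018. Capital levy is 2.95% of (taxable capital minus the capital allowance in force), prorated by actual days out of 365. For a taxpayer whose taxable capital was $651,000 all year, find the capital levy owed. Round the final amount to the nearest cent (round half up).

$12,508.89

1 January – 17 May 2018: 137 days, exemption $126,000 → ($651,000 − $126,000) × 2.95% × 137/365 = $5,813.1164
18 May – 9 September 2018: 115 days, exemption $360,000 → ($651,000 − $360,000) × 2.95% × 115/365 = $2,704.7055
10 September – 31 December 2018: 113 days, exemption $214,000 → ($651,000 − $214,000) × 2.95% × 113/365 = $3,991.0671
Total = $12,508.8890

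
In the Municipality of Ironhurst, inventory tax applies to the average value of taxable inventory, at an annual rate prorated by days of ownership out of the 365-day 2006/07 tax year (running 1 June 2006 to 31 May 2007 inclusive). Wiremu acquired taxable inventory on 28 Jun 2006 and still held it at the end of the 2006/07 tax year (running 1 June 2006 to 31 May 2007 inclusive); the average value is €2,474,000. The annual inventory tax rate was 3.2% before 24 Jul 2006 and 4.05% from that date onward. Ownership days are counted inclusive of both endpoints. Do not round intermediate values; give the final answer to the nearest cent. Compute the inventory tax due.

28 Jun – 23 Jul 2006: 26 days at 3.2% → €2,474,000 × 3.2% × 26/365 = €5,639.3644
24 Jul 2006 – 31 May 2007: 312 days at 4.05% → €2,474,000 × 4.05% × 312/365 = €85,647.8466
Total = €91,287.2110

€91,287.21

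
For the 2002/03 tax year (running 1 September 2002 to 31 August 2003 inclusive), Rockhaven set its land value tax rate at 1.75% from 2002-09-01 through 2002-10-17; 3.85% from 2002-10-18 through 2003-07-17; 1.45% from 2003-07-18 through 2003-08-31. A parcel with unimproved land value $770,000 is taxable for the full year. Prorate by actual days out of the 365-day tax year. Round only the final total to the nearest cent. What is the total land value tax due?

2002-09-01 to 2002-10-17: 47 days at 1.75% → $770,000 × 1.75% × 47/365 = $1,735.1370
2002-10-18 to 2003-07-17: 273 days at 3.85% → $770,000 × 3.85% × 273/365 = $22,172.8356
2003-07-18 to 2003-08-31: 45 days at 1.45% → $770,000 × 1.45% × 45/365 = $1,376.5068
Total = $25,284.4795

$25,284.48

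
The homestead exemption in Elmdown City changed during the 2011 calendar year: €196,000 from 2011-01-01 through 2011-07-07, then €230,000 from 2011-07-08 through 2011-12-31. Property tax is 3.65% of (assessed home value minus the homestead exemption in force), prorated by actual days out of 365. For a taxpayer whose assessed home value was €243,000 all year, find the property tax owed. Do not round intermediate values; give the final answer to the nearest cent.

2011-01-01 to 2011-07-07: 188 days, exemption €196,000 → (€243,000 − €196,000) × 3.65% × 188/365 = €883.6000
2011-07-08 to 2011-12-31: 177 days, exemption €230,000 → (€243,000 − €230,000) × 3.65% × 177/365 = €230.1000
Total = €1,113.7000

€1,113.70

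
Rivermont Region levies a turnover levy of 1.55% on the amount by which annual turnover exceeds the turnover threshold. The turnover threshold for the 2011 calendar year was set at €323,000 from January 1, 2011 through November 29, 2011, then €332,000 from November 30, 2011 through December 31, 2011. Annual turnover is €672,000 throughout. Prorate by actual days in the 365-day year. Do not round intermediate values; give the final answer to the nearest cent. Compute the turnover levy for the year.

€5,397.27

January 1 – November 29, 2011: 333 days, exemption €323,000 → (€672,000 − €323,000) × 1.55% × 333/365 = €4,935.2425
November 30 – December 31, 2011: 32 days, exemption €332,000 → (€672,000 − €332,000) × 1.55% × 32/365 = €462.0274
Total = €5,397.2699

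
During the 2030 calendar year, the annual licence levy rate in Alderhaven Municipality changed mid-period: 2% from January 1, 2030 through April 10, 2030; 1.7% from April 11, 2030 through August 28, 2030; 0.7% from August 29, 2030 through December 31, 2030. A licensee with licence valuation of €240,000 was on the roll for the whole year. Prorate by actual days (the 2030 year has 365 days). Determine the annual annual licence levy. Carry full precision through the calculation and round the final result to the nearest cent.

€3,455.34

January 1 – April 10, 2030: 100 days at 2% → €240,000 × 2% × 100/365 = €1,315.0685
April 11 – August 28, 2030: 140 days at 1.7% → €240,000 × 1.7% × 140/365 = €1,564.9315
August 29 – December 31, 2030: 125 days at 0.7% → €240,000 × 0.7% × 125/365 = €575.3425
Total = €3,455.3425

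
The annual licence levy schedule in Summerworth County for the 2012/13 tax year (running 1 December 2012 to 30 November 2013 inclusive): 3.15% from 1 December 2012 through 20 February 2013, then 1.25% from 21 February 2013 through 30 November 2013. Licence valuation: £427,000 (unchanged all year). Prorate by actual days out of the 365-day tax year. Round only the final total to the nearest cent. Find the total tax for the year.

£7,160.15

1 December 2012 – 20 February 2013: 82 days at 3.15% → £427,000 × 3.15% × 82/365 = £3,021.7562
21 February – 30 November 2013: 283 days at 1.25% → £427,000 × 1.25% × 283/365 = £4,138.3904
Total = £7,160.1466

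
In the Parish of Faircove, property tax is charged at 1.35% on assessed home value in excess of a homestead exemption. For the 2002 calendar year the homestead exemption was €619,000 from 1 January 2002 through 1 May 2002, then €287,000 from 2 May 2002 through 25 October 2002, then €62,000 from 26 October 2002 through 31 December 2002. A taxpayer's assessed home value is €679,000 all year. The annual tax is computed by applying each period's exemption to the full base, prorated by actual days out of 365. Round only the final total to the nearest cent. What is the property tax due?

1 January – 1 May 2002: 121 days, exemption €619,000 → (€679,000 − €619,000) × 1.35% × 121/365 = €268.5205
2 May – 25 October 2002: 177 days, exemption €287,000 → (€679,000 − €287,000) × 1.35% × 177/365 = €2,566.2575
26 October – 31 December 2002: 67 days, exemption €62,000 → (€679,000 − €62,000) × 1.35% × 67/365 = €1,528.9767
Total = €4,363.7548

€4,363.75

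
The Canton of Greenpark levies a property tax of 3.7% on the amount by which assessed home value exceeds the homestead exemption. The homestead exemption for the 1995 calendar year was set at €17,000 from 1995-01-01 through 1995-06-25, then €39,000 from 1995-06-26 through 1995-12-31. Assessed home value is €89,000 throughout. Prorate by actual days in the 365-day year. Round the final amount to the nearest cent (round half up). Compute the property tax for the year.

1995-01-01 to 1995-06-25: 176 days, exemption €17,000 → (€89,000 − €17,000) × 3.7% × 176/365 = €1,284.5589
1995-06-26 to 1995-12-31: 189 days, exemption €39,000 → (€89,000 − €39,000) × 3.7% × 189/365 = €957.9452
Total = €2,242.5041

€2,242.50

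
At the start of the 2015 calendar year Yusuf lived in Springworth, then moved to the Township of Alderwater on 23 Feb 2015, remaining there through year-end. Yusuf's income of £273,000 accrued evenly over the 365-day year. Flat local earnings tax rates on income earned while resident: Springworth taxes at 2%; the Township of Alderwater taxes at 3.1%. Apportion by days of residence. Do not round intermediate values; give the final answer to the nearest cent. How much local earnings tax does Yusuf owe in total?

£8,026.95

Springworth, 1 Jan – 22 Feb 2015: 53 days → £273,000 × 2% × 53/365 = £792.8219
The Township of Alderwater, 23 Feb – 31 Dec 2015: 312 days → £273,000 × 3.1% × 312/365 = £7,234.1260
Total = £8,026.9479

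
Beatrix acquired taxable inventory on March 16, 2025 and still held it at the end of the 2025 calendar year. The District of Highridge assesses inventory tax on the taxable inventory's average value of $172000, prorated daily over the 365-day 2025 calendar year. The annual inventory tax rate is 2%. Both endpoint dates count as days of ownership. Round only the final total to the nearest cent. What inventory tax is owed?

$2742.58

Days held (March 16 – December 31, 2025): 291 out of 365
Tax = $172000 × 2% × 291/365 = $2742.5753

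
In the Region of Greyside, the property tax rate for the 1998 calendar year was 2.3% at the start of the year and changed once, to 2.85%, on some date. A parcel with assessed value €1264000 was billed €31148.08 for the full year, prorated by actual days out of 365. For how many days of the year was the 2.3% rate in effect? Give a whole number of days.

Let d = days at the first rate; then 365 − d days at the second rate.
€1264000 × [2.3%·d + 2.85%·(365−d)] / 365 = €31148.08
Solving gives d = 256, so the new rate took effect on September 14, 1998.

256 days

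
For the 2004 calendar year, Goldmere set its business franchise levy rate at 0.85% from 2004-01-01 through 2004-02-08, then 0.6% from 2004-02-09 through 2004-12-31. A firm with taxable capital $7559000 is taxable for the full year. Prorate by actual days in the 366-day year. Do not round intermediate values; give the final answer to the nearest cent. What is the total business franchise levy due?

2004-01-01 to 2004-02-08: 39 days at 0.85% → $7559000 × 0.85% × 39/366 = $6846.4713
2004-02-09 to 2004-12-31: 327 days at 0.6% → $7559000 × 0.6% × 327/366 = $40521.1967
Total = $47367.6680

$47367.67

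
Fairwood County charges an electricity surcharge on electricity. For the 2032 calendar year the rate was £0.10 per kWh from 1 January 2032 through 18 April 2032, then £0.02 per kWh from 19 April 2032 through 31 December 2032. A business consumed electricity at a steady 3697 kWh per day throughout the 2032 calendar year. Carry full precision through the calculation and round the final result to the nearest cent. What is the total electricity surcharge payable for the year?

£59299.88

1 January – 18 April 2032: 109 days × 3697 kWh/day = 402,973 kWh at £0.10/kWh → £40297.30
19 April – 31 December 2032: 257 days × 3697 kWh/day = 950,129 kWh at £0.02/kWh → £19002.58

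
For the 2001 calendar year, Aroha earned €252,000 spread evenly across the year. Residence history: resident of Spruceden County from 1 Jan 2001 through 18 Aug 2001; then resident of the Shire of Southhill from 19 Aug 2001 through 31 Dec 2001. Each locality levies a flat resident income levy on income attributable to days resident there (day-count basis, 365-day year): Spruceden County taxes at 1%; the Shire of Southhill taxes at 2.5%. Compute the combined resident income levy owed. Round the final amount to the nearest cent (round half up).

Spruceden County, 1 Jan – 18 Aug 2001: 230 days → €252,000 × 1% × 230/365 = €1,587.9452
The Shire of Southhill, 19 Aug – 31 Dec 2001: 135 days → €252,000 × 2.5% × 135/365 = €2,330.1370
Total = €3,918.0822

€3,918.08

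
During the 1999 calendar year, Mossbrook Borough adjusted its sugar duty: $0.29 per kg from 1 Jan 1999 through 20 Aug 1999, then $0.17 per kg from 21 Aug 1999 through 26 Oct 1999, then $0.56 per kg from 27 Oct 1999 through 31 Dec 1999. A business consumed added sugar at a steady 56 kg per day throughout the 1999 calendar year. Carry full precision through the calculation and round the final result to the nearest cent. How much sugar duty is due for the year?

$6,475.28

1 Jan – 20 Aug 1999: 232 days × 56 kg/day = 12,992 kg at $0.29/kg → $3,767.68
21 Aug – 26 Oct 1999: 67 days × 56 kg/day = 3,752 kg at $0.17/kg → $637.84
27 Oct – 31 Dec 1999: 66 days × 56 kg/day = 3,696 kg at $0.56/kg → $2,069.76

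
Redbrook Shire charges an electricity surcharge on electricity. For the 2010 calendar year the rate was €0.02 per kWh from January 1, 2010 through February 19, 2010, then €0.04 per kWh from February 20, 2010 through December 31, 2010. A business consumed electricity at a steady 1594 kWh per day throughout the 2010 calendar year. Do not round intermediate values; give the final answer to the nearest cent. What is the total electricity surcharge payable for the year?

€21,678.40

January 1 – February 19, 2010: 50 days × 1594 kWh/day = 79,700 kWh at €0.02/kWh → €1,594.00
February 20 – December 31, 2010: 315 days × 1594 kWh/day = 502,110 kWh at €0.04/kWh → €20,084.40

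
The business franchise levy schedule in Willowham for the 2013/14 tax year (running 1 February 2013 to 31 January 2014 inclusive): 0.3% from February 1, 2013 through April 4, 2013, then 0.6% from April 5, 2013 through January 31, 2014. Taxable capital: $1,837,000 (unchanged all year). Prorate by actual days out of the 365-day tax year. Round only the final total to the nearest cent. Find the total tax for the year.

$10,070.79

February 1 – April 4, 2013: 63 days at 0.3% → $1,837,000 × 0.3% × 63/365 = $951.2137
April 5, 2013 – January 31, 2014: 302 days at 0.6% → $1,837,000 × 0.6% × 302/365 = $9,119.5726
Total = $10,070.7863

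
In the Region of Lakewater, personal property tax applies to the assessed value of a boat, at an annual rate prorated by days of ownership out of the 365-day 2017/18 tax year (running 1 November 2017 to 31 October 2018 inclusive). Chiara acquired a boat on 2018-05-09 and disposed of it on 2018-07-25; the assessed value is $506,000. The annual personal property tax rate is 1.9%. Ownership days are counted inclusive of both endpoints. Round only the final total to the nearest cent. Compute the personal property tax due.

Days held (2018-05-09 to 2018-07-25): 78 out of 365
Tax = $506,000 × 1.9% × 78/365 = $2,054.4986

$2,054.50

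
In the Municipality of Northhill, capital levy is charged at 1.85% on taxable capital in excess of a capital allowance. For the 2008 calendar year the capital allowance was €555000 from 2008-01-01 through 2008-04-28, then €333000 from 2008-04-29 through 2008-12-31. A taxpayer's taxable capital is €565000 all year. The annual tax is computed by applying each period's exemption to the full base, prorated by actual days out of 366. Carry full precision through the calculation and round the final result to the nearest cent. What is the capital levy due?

€2956.66

2008-01-01 to 2008-04-28: 119 days, exemption €555000 → (€565000 − €555000) × 1.85% × 119/366 = €60.1503
2008-04-29 to 2008-12-31: 247 days, exemption €333000 → (€565000 − €333000) × 1.85% × 247/366 = €2896.5137
Total = €2956.6639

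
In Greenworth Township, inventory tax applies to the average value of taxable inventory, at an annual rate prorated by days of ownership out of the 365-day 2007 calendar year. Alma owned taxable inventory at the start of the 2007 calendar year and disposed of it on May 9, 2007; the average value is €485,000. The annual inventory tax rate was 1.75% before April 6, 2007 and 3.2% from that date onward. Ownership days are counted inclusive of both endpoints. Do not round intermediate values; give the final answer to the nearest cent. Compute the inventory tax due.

January 1 – April 5, 2007: 95 days at 1.75% → €485,000 × 1.75% × 95/365 = €2,209.0753
April 6 – May 9, 2007: 34 days at 3.2% → €485,000 × 3.2% × 34/365 = €1,445.6986
Total = €3,654.7740

€3,654.77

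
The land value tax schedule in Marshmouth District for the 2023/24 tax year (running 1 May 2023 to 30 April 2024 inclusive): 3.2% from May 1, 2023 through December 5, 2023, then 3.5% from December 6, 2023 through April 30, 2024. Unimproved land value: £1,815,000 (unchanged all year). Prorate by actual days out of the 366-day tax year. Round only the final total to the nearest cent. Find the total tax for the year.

£60,266.93

May 1 – December 5, 2023: 219 days at 3.2% → £1,815,000 × 3.2% × 219/366 = £34,752.7869
December 6, 2023 – April 30, 2024: 147 days at 3.5% → £1,815,000 × 3.5% × 147/366 = £25,514.1393
Total = £60,266.9262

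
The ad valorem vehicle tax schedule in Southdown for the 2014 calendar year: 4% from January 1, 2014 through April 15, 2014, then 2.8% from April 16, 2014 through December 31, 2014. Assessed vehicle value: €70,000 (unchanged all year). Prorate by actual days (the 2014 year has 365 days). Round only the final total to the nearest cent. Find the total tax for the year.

January 1 – April 15, 2014: 105 days at 4% → €70,000 × 4% × 105/365 = €805.4795
April 16 – December 31, 2014: 260 days at 2.8% → €70,000 × 2.8% × 260/365 = €1,396.1644
Total = €2,201.6438

€2,201.64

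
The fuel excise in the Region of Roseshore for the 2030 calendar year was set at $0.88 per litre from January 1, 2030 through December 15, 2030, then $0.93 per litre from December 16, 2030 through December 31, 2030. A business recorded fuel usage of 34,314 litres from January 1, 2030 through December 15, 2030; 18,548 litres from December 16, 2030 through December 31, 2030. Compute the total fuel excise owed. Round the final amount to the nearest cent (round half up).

January 1 – December 15, 2030: 34,314 litres at $0.88/litre → $30,196.32
December 16 – December 31, 2030: 18,548 litres at $0.93/litre → $17,249.64

$47,445.96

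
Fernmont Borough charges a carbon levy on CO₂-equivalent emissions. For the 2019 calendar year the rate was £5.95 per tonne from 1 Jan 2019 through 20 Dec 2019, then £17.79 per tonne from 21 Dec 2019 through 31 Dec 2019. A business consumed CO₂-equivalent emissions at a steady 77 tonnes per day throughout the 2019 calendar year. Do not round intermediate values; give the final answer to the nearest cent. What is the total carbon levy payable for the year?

1 Jan – 20 Dec 2019: 354 days × 77 tonnes/day = 27,258 tonnes at £5.95/tonne → £162185.10
21 Dec – 31 Dec 2019: 11 days × 77 tonnes/day = 847 tonnes at £17.79/tonne → £15068.13

£177253.23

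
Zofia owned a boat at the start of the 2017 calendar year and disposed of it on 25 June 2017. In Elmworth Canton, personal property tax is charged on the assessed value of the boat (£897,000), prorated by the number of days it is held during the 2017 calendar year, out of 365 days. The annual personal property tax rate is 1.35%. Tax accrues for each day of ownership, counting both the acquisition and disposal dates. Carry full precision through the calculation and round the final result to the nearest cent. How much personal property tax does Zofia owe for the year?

£5,839.10

Days held (1 January – 25 June 2017): 176 out of 365
Tax = £897,000 × 1.35% × 176/365 = £5,839.1014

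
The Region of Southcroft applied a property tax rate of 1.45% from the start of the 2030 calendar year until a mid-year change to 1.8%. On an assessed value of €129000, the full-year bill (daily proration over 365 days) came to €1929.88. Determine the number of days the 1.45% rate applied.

317 days

Let d = days at the first rate; then 365 − d days at the second rate.
€129000 × [1.45%·d + 1.8%·(365−d)] / 365 = €1929.88
Solving gives d = 317, so the new rate took effect on 14 Nov 2030.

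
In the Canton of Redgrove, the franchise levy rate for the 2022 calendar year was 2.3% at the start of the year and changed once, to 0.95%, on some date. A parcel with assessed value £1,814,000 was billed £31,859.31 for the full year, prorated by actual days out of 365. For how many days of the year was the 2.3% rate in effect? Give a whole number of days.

Let d = days at the first rate; then 365 − d days at the second rate.
£1,814,000 × [2.3%·d + 0.95%·(365−d)] / 365 = £31,859.31
Solving gives d = 218, so the new rate took effect on 7 August 2022.

218 days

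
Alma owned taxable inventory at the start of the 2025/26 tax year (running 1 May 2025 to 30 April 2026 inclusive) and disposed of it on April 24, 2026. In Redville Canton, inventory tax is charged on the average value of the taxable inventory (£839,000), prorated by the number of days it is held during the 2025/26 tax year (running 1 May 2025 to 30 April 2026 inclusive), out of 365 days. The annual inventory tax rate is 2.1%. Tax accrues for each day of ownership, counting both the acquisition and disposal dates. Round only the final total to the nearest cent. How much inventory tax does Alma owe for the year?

£17,329.37

Days held (May 1, 2025 – April 24, 2026): 359 out of 365
Tax = £839,000 × 2.1% × 359/365 = £17,329.3726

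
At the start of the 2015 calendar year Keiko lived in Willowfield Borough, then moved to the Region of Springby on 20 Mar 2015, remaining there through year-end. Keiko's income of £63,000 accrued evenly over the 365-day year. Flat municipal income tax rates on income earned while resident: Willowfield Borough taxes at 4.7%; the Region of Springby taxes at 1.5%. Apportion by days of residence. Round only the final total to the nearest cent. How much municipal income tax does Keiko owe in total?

Willowfield Borough, 1 Jan – 19 Mar 2015: 78 days → £63,000 × 4.7% × 78/365 = £632.7616
The Region of Springby, 20 Mar – 31 Dec 2015: 287 days → £63,000 × 1.5% × 287/365 = £743.0548
Total = £1,375.8164

£1,375.82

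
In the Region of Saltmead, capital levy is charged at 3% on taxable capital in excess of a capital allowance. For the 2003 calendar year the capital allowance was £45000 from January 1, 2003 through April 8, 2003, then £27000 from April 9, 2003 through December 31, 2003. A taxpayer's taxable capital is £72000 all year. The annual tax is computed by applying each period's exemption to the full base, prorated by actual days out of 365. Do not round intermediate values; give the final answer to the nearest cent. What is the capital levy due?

January 1 – April 8, 2003: 98 days, exemption £45000 → (£72000 − £45000) × 3% × 98/365 = £217.4795
April 9 – December 31, 2003: 267 days, exemption £27000 → (£72000 − £27000) × 3% × 267/365 = £987.5342
Total = £1205.0137

£1205.01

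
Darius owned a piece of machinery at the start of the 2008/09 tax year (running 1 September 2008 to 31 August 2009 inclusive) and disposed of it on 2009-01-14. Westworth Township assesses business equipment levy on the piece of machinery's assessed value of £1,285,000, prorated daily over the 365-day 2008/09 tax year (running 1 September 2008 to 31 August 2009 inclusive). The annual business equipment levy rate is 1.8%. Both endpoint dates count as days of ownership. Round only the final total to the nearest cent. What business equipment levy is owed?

£8,618.30

Days held (2008-09-01 to 2009-01-14): 136 out of 365
Tax = £1,285,000 × 1.8% × 136/365 = £8,618.3014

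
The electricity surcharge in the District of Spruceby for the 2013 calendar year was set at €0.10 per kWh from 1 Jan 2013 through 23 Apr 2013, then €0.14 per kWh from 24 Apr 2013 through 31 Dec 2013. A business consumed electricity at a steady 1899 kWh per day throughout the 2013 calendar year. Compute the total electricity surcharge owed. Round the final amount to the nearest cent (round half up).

1 Jan – 23 Apr 2013: 113 days × 1899 kWh/day = 214,587 kWh at €0.10/kWh → €21458.70
24 Apr – 31 Dec 2013: 252 days × 1899 kWh/day = 478,548 kWh at €0.14/kWh → €66996.72

€88455.42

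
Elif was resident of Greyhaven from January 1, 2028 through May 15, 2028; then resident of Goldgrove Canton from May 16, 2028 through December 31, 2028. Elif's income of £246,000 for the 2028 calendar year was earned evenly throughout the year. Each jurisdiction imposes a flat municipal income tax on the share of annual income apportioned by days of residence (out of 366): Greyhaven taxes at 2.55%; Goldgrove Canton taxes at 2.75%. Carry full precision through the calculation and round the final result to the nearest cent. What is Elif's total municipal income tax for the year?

£6,582.18

Greyhaven, January 1 – May 15, 2028: 136 days → £246,000 × 2.55% × 136/366 = £2,330.9508
Goldgrove Canton, May 16 – December 31, 2028: 230 days → £246,000 × 2.75% × 230/366 = £4,251.2295
Total = £6,582.1803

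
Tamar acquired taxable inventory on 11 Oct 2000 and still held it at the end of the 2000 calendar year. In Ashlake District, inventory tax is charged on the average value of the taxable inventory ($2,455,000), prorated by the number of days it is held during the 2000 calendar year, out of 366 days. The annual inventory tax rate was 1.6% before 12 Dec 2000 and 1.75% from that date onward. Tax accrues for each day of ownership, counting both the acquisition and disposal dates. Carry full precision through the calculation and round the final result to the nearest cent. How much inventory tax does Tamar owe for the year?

$9,001.67

11 Oct – 11 Dec 2000: 62 days at 1.6% → $2,455,000 × 1.6% × 62/366 = $6,653.9891
12 Dec – 31 Dec 2000: 20 days at 1.75% → $2,455,000 × 1.75% × 20/366 = $2,347.6776
Total = $9,001.6667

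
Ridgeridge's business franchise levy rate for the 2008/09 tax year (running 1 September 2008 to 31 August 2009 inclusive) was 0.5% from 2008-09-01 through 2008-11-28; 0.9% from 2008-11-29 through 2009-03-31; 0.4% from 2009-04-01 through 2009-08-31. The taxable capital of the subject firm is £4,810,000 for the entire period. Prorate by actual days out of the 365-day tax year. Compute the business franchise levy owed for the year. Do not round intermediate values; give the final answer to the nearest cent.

2008-09-01 to 2008-11-28: 89 days at 0.5% → £4,810,000 × 0.5% × 89/365 = £5,864.2466
2008-11-29 to 2009-03-31: 123 days at 0.9% → £4,810,000 × 0.9% × 123/365 = £14,588.1370
2009-04-01 to 2009-08-31: 153 days at 0.4% → £4,810,000 × 0.4% × 153/365 = £8,064.9863
Total = £28,517.3699

£28,517.37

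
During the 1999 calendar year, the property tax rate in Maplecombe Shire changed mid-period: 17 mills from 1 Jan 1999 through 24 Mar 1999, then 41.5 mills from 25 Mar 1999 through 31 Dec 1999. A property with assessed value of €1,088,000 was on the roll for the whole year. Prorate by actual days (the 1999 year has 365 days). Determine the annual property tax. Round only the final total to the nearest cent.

€39,090.50

1 Jan – 24 Mar 1999: 83 days at 17 mills → €1,088,000 × 1.7% × 83/365 = €4,205.9397
25 Mar – 31 Dec 1999: 282 days at 41.5 mills → €1,088,000 × 4.15% × 282/365 = €34,884.5589
Total = €39,090.4986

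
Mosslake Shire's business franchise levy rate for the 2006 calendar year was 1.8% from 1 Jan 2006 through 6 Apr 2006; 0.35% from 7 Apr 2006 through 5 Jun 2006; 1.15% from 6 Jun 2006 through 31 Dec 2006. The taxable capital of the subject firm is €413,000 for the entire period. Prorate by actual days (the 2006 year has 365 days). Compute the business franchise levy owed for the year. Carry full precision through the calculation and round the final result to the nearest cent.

€4,912.44

1 Jan – 6 Apr 2006: 96 days at 1.8% → €413,000 × 1.8% × 96/365 = €1,955.2438
7 Apr – 5 Jun 2006: 60 days at 0.35% → €413,000 × 0.35% × 60/365 = €237.6164
6 Jun – 31 Dec 2006: 209 days at 1.15% → €413,000 × 1.15% × 209/365 = €2,719.5767
Total = €4,912.4370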